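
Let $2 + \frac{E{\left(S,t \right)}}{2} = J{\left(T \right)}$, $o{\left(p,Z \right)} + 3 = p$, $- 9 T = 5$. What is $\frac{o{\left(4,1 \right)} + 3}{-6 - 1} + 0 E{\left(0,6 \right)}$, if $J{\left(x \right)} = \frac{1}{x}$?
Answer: $- \frac{4}{7} \approx -0.57143$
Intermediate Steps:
$T = - \frac{5}{9}$ ($T = \left(- \frac{1}{9}\right) 5 = - \frac{5}{9} \approx -0.55556$)
$o{\left(p,Z \right)} = -3 + p$
$E{\left(S,t \right)} = - \frac{38}{5}$ ($E{\left(S,t \right)} = -4 + \frac{2}{- \frac{5}{9}} = -4 + 2 \left(- \frac{9}{5}\right) = -4 - \frac{18}{5} = - \frac{38}{5}$)
$\frac{o{\left(4,1 \right)} + 3}{-6 - 1} + 0 E{\left(0,6 \right)} = \frac{\left(-3 + 4\right) + 3}{-6 - 1} + 0 \left(- \frac{38}{5}\right) = \frac{1 + 3}{-7} + 0 = 4 \left(- \frac{1}{7}\right) + 0 = - \frac{4}{7} + 0 = - \frac{4}{7}$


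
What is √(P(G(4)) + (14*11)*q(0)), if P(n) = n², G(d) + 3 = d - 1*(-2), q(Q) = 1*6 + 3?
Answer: 3*√155 ≈ 37.350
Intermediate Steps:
q(Q) = 9 (q(Q) = 6 + 3 = 9)
G(d) = -1 + d (G(d) = -3 + (d - 1*(-2)) = -3 + (d + 2) = -3 + (2 + d) = -1 + d)
√(P(G(4)) + (14*11)*q(0)) = √((-1 + 4)² + (14*11)*9) = √(3² + 154*9) = √(9 + 1386) = √1395 = 3*√155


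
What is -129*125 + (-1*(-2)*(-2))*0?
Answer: -16125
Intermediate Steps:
-129*125 + (-1*(-2)*(-2))*0 = -16125 + (2*(-2))*0 = -16125 - 4*0 = -16125 + 0 = -16125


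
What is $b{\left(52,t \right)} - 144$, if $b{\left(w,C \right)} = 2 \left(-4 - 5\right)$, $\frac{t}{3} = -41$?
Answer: $-162$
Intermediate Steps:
$t = -123$ ($t = 3 \left(-41\right) = -123$)
$b{\left(w,C \right)} = -18$ ($b{\left(w,C \right)} = 2 \left(-9\right) = -18$)
$b{\left(52,t \right)} - 144 = -18 - 144 = -162$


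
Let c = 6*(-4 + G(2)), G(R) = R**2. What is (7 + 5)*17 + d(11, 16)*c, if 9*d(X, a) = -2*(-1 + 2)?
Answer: 204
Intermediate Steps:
d(X, a) = -2/9 (d(X, a) = (-2*(-1 + 2))/9 = (-2*1)/9 = (1/9)*(-2) = -2/9)
c = 0 (c = 6*(-4 + 2**2) = 6*(-4 + 4) = 6*0 = 0)
(7 + 5)*17 + d(11, 16)*c = (7 + 5)*17 - 2/9*0 = 12*17 + 0 = 204 + 0 = 204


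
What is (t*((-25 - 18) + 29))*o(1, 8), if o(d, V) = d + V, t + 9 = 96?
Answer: -10962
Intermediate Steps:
t = 87 (t = -9 + 96 = 87)
o(d, V) = V + d
(t*((-25 - 18) + 29))*o(1, 8) = (87*((-25 - 18) + 29))*(8 + 1) = (87*(-43 + 29))*9 = (87*(-14))*9 = -1218*9 = -10962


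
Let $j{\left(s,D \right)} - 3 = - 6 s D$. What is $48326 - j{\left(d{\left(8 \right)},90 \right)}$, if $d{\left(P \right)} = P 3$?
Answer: $61283$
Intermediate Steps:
$d{\left(P \right)} = 3 P$
$j{\left(s,D \right)} = 3 - 6 D s$ ($j{\left(s,D \right)} = 3 + - 6 s D = 3 - 6 D s$)
$48326 - j{\left(d{\left(8 \right)},90 \right)} = 48326 - \left(3 - 540 \cdot 3 \cdot 8\right) = 48326 - \left(3 - 540 \cdot 24\right) = 48326 - \left(3 - 12960\right) = 48326 - -12957 = 48326 + 12957 = 61283$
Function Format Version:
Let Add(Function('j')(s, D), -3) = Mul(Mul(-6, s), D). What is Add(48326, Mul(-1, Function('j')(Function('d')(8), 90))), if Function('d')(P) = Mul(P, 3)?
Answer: 61283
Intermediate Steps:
Function('d')(P) = Mul(3, P)
Function('j')(s, D) = Add(3, Mul(-6, D, s)) (Function('j')(s, D) = Add(3, Mul(Mul(-6, s), D)) = Add(3, Mul(-6, D, s)))
Add(48326, Mul(-1, Function('j')(Function('d')(8), 90))) = Add(48326, Mul(-1, Add(3, Mul(-6, 90, Mul(3, 8))))) = Add(48326, Mul(-1, Add(3, Mul(-6, 90, 24)))) = Add(48326, Mul(-1, Add(3, -12960))) = Add(48326, Mul(-1, -12957)) = Add(48326, 12957) = 61283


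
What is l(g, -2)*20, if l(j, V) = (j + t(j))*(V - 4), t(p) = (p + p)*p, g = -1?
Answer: -120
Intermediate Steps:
t(p) = 2*p² (t(p) = (2*p)*p = 2*p²)
l(j, V) = (-4 + V)*(j + 2*j²) (l(j, V) = (j + 2*j²)*(V - 4) = (j + 2*j²)*(-4 + V) = (-4 + V)*(j + 2*j²))
l(g, -2)*20 = -(-4 - 2 - 8*(-1) + 2*(-2)*(-1))*20 = -(-4 - 2 + 8 + 4)*20 = -1*6*20 = -6*20 = -120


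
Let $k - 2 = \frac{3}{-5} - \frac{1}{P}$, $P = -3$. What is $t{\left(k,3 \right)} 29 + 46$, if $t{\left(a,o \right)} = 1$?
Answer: $75$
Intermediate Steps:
$k = \frac{26}{15}$ ($k = 2 + \left(\frac{3}{-5} - \frac{1}{-3}\right) = 2 + \left(3 \left(- \frac{1}{5}\right) - - \frac{1}{3}\right) = 2 + \left(- \frac{3}{5} + \frac{1}{3}\right) = 2 - \frac{4}{15} = \frac{26}{15} \approx 1.7333$)
$t{\left(k,3 \right)} 29 + 46 = 1 \cdot 29 + 46 = 29 + 46 = 75$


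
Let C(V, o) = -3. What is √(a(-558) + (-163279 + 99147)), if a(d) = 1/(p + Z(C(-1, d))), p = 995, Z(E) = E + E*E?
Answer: I*√64260327131/1001 ≈ 253.24*I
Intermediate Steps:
Z(E) = E + E²
a(d) = 1/1001 (a(d) = 1/(995 - 3*(1 - 3)) = 1/(995 - 3*(-2)) = 1/(995 + 6) = 1/1001)
√(a(-558) + (-163279 + 99147)) = √(1/1001 + (-163279 + 99147)) = √(1/1001 - 64132) = √(-64196131/1001) = I*√64260327131/1001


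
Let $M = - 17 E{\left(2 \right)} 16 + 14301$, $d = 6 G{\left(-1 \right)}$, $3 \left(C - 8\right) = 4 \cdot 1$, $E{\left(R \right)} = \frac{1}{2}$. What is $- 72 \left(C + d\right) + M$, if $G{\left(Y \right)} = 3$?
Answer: $12197$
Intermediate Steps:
$E{\left(R \right)} = \frac{1}{2}$
$C = \frac{28}{3}$ ($C = 8 + \frac{4 \cdot 1}{3} = 8 + \frac{1}{3} \cdot 4 = 8 + \frac{4}{3} = \frac{28}{3} \approx 9.3333$)
$d = 18$ ($d = 6 \cdot 3 = 18$)
$M = 14165$ ($M = \left(-17\right) \frac{1}{2} \cdot 16 + 14301 = \left(- \frac{17}{2}\right) 16 + 14301 = -136 + 14301 = 14165$)
$- 72 \left(C + d\right) + M = - 72 \left(\frac{28}{3} + 18\right) + 14165 = \left(-72\right) \frac{82}{3} + 14165 = -1968 + 14165 = 12197$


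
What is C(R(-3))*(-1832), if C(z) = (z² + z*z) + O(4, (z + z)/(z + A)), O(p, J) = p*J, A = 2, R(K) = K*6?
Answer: -1203624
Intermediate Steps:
R(K) = 6*K
O(p, J) = J*p
C(z) = 2*z² + 8*z/(2 + z) (C(z) = (z² + z*z) + ((z + z)/(z + 2))*4 = (z² + z²) + ((2*z)/(2 + z))*4 = 2*z² + (2*z/(2 + z))*4 = 2*z² + 8*z/(2 + z))
C(R(-3))*(-1832) = (2*(6*(-3))*(4 + (6*(-3))*(2 + 6*(-3)))/(2 + 6*(-3)))*(-1832) = (2*(-18)*(4 - 18*(2 - 18))/(2 - 18))*(-1832) = (2*(-18)*(4 - 18*(-16))/(-16))*(-1832) = (2*(-18)*(-1/16)*(4 + 288))*(-1832) = (2*(-18)*(-1/16)*292)*(-1832) = 657*(-1832) = -1203624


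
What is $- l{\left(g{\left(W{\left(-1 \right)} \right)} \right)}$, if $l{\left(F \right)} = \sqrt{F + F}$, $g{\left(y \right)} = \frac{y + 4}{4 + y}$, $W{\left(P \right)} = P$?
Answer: $- \sqrt{2} \approx -1.4142$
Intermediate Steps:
$g{\left(y \right)} = 1$ ($g{\left(y \right)} = \frac{4 + y}{4 + y} = 1$)
$l{\left(F \right)} = \sqrt{2} \sqrt{F}$ ($l{\left(F \right)} = \sqrt{2 F} = \sqrt{2} \sqrt{F}$)
$- l{\left(g{\left(W{\left(-1 \right)} \right)} \right)} = - \sqrt{2} \sqrt{1} = - \sqrt{2} \cdot 1 = - \sqrt{2}$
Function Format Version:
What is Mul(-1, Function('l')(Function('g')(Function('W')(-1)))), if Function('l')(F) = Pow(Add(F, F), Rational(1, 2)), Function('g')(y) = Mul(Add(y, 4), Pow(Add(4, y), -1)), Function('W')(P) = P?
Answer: Mul(-1, Pow(2, Rational(1, 2))) ≈ -1.4142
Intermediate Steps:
Function('g')(y) = 1 (Function('g')(y) = Mul(Add(4, y), Pow(Add(4, y), -1)) = 1)
Function('l')(F) = Mul(Pow(2, Rational(1, 2)), Pow(F, Rational(1, 2))) (Function('l')(F) = Pow(Mul(2, F), Rational(1, 2)) = Mul(Pow(2, Rational(1, 2)), Pow(F, Rational(1, 2))))
Mul(-1, Function('l')(Function('g')(Function('W')(-1)))) = Mul(-1, Mul(Pow(2, Rational(1, 2)), Pow(1, Rational(1, 2)))) = Mul(-1, Mul(Pow(2, Rational(1, 2)), 1)) = Mul(-1, Pow(2, Rational(1, 2)))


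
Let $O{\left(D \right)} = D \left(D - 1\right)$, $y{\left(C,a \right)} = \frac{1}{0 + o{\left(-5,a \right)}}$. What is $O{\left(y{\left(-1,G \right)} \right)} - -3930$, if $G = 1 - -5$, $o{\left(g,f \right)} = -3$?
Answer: $\frac{35374}{9} \approx 3930.4$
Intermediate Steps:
$G = 6$ ($G = 1 + 5 = 6$)
$y{\left(C,a \right)} = - \frac{1}{3}$ ($y{\left(C,a \right)} = \frac{1}{0 - 3} = \frac{1}{-3} = - \frac{1}{3}$)
$O{\left(D \right)} = D \left(-1 + D\right)$
$O{\left(y{\left(-1,G \right)} \right)} - -3930 = - \frac{-1 - \frac{1}{3}}{3} - -3930 = \left(- \frac{1}{3}\right) \left(- \frac{4}{3}\right) + 3930 = \frac{4}{9} + 3930 = \frac{35374}{9}$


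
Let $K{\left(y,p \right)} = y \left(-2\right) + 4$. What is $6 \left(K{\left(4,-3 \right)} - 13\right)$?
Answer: $-102$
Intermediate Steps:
$K{\left(y,p \right)} = 4 - 2 y$ ($K{\left(y,p \right)} = - 2 y + 4 = 4 - 2 y$)
$6 \left(K{\left(4,-3 \right)} - 13\right) = 6 \left(\left(4 - 8\right) - 13\right) = 6 \left(-4 - 13\right) = 6 \left(-17\right) = -102$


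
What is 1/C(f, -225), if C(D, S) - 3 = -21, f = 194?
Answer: -1/18 ≈ -0.055556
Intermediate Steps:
C(D, S) = -18 (C(D, S) = 3 - 21 = -18)
1/C(f, -225) = 1/(-18) = -1/18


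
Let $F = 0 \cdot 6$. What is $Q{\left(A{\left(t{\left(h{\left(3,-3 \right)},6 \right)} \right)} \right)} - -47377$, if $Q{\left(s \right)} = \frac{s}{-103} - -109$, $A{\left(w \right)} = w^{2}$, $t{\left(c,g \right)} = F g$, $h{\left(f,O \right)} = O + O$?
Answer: $47486$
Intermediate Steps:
$h{\left(f,O \right)} = 2 O$
$F = 0$
$t{\left(c,g \right)} = 0$ ($t{\left(c,g \right)} = 0 g = 0$)
$Q{\left(s \right)} = 109 - \frac{s}{103}$ ($Q{\left(s \right)} = s \left(- \frac{1}{103}\right) + 109 = - \frac{s}{103} + 109 = 109 - \frac{s}{103}$)
$Q{\left(A{\left(t{\left(h{\left(3,-3 \right)},6 \right)} \right)} \right)} - -47377 = \left(109 - \frac{0^{2}}{103}\right) - -47377 = \left(109 - 0\right) + 47377 = \left(109 + 0\right) + 47377 = 109 + 47377 = 47486$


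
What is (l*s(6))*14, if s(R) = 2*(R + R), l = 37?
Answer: 12432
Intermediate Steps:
s(R) = 4*R (s(R) = 2*(2*R) = 4*R)
(l*s(6))*14 = (37*(4*6))*14 = (37*24)*14 = 888*14 = 12432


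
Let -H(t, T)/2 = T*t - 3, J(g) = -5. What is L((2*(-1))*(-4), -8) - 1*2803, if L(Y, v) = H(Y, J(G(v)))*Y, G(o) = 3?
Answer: -2115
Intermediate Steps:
H(t, T) = 6 - 2*T*t (H(t, T) = -2*(T*t - 3) = -2*(-3 + T*t) = 6 - 2*T*t)
L(Y, v) = Y*(6 + 10*Y) (L(Y, v) = (6 - 2*(-5)*Y)*Y = (6 + 10*Y)*Y = Y*(6 + 10*Y))
L((2*(-1))*(-4), -8) - 1*2803 = 2*((2*(-1))*(-4))*(3 + 5*((2*(-1))*(-4))) - 1*2803 = 2*(-2*(-4))*(3 + 5*(-2*(-4))) - 2803 = 2*8*(3 + 5*8) - 2803 = 2*8*(3 + 40) - 2803 = 2*8*43 - 2803 = 688 - 2803 = -2115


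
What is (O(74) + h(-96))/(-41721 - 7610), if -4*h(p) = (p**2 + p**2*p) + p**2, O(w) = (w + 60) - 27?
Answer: -216683/49331 ≈ -4.3924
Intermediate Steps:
O(w) = 33 + w (O(w) = (60 + w) - 27 = 33 + w)
h(p) = -p**2/2 - p**3/4 (h(p) = -((p**2 + p**2*p) + p**2)/4 = -((p**2 + p**3) + p**2)/4 = -(p**3 + 2*p**2)/4 = -p**2/2 - p**3/4)
(O(74) + h(-96))/(-41721 - 7610) = ((33 + 74) + (1/4)*(-96)**2*(-2 - 1*(-96)))/(-41721 - 7610) = (107 + (1/4)*9216*(-2 + 96))/(-49331) = (107 + (1/4)*9216*94)*(-1/49331) = (107 + 216576)*(-1/49331) = 216683*(-1/49331) = -216683/49331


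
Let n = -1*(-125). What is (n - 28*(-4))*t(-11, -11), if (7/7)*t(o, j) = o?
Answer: -2607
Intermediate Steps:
t(o, j) = o
n = 125
(n - 28*(-4))*t(-11, -11) = (125 - 28*(-4))*(-11) = (125 + 112)*(-11) = 237*(-11) = -2607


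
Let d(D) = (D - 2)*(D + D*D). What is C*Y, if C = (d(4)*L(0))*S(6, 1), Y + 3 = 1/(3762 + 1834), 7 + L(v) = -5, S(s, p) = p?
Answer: 2014440/1399 ≈ 1439.9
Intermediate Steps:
L(v) = -12 (L(v) = -7 - 5 = -12)
Y = -16787/5596 (Y = -3 + 1/(3762 + 1834) = -3 + 1/5596 = -16787/5596 ≈ -2.9998)
d(D) = (-2 + D)*(D + D²)
C = -480 (C = ((4*(-2 + 4² - 1*4))*(-12))*1 = ((4*(-2 + 16 - 4))*(-12))*1 = ((4*10)*(-12))*1 = (40*(-12))*1 = -480*1 = -480)
C*Y = -480*(-16787/5596) = 2014440/1399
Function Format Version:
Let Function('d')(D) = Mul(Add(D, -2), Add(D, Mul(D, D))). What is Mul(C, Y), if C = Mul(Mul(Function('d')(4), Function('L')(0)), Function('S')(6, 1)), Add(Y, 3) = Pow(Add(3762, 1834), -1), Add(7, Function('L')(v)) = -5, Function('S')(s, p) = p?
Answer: Rational(2014440, 1399) ≈ 1439.9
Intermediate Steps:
Function('L')(v) = -12 (Function('L')(v) = Add(-7, -5) = -12)
Y = Rational(-16787, 5596) (Y = Add(-3, Pow(Add(3762, 1834), -1)) = Add(-3, Pow(5596, -1)) = Add(-3, Rational(1, 5596)) = Rational(-16787, 5596) ≈ -2.9998)
Function('d')(D) = Mul(Add(-2, D), Add(D, Pow(D, 2)))
C = -480 (C = Mul(Mul(Mul(4, Add(-2, Pow(4, 2), Mul(-1, 4))), -12), 1) = Mul(Mul(Mul(4, Add(-2, 16, -4)), -12), 1) = Mul(Mul(Mul(4, 10), -12), 1) = Mul(Mul(40, -12), 1) = Mul(-480, 1) = -480)
Mul(C, Y) = Mul(-480, Rational(-16787, 5596)) = Rational(2014440, 1399)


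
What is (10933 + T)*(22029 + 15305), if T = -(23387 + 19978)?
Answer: -1210816288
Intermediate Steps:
T = -43365 (T = -1*43365 = -43365)
(10933 + T)*(22029 + 15305) = (10933 - 43365)*(22029 + 15305) = -32432*37334 = -1210816288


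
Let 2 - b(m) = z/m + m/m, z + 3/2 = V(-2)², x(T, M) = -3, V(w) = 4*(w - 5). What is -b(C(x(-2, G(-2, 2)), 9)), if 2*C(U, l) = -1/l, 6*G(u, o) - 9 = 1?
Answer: -14086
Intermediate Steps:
V(w) = -20 + 4*w (V(w) = 4*(-5 + w) = -20 + 4*w)
G(u, o) = 5/3 (G(u, o) = 3/2 + (⅙)*1 = 3/2 + ⅙ = 5/3)
z = 1565/2 (z = -3/2 + (-20 + 4*(-2))² = -3/2 + (-20 - 8)² = -3/2 + (-28)² = -3/2 + 784 = 1565/2 ≈ 782.50)
C(U, l) = -1/(2*l) (C(U, l) = (-1/l)/2 = -1/(2*l))
b(m) = 1 - 1565/(2*m) (b(m) = 2 - (1565/(2*m) + m/m) = 2 - (1565/(2*m) + 1) = 2 - (1 + 1565/(2*m)) = 2 + (-1 - 1565/(2*m)) = 1 - 1565/(2*m))
-b(C(x(-2, G(-2, 2)), 9)) = -(-1565/2 - ½/9)/((-½/9)) = -(-1565/2 - ½*⅑)/((-½*⅑)) = -(-1565/2 - 1/18)/(-1/18) = -(-18)*(-7043)/9 = -1*14086 = -14086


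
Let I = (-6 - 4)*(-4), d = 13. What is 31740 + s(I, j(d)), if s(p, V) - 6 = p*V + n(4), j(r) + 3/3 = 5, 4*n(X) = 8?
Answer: 31908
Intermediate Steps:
n(X) = 2 (n(X) = (¼)*8 = 2)
j(r) = 4 (j(r) = -1 + 5 = 4)
I = 40 (I = -10*(-4) = 40)
s(p, V) = 8 + V*p (s(p, V) = 6 + (p*V + 2) = 6 + (V*p + 2) = 6 + (2 + V*p) = 8 + V*p)
31740 + s(I, j(d)) = 31740 + (8 + 4*40) = 31740 + (8 + 160) = 31740 + 168 = 31908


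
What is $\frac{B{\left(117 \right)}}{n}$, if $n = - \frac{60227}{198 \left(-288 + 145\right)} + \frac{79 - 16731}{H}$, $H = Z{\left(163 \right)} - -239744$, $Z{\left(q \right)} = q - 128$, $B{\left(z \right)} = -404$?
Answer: $- \frac{2742797452824}{13969685105} \approx -196.34$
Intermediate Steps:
$Z{\left(q \right)} = -128 + q$
$H = 239779$ ($H = \left(-128 + 163\right) - -239744 = 35 + 239744 = 239779$)
$n = \frac{13969685105}{6789102606}$ ($n = - \frac{60227}{198 \left(-288 + 145\right)} + \frac{79 - 16731}{239779} = - \frac{60227}{198 \left(-143\right)} + \left(79 - 16731\right) \frac{1}{239779} = - \frac{60227}{-28314} - \frac{16652}{239779} = \left(-60227\right) \left(- \frac{1}{28314}\right) - \frac{16652}{239779} = \frac{60227}{28314} - \frac{16652}{239779} = \frac{13969685105}{6789102606} \approx 2.0577$)
$\frac{B{\left(117 \right)}}{n} = - \frac{404}{\frac{13969685105}{6789102606}} = \left(-404\right) \frac{6789102606}{13969685105} = - \frac{2742797452824}{13969685105}$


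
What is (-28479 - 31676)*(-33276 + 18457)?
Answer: 891436945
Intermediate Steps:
(-28479 - 31676)*(-33276 + 18457) = -60155*(-14819) = 891436945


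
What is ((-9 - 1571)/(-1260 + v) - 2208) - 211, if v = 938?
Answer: -388669/161 ≈ -2414.1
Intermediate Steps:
((-9 - 1571)/(-1260 + v) - 2208) - 211 = ((-9 - 1571)/(-1260 + 938) - 2208) - 211 = (-1580/(-322) - 2208) - 211 = (-1580*(-1/322) - 2208) - 211 = (790/161 - 2208) - 211 = -354698/161 - 211 = -388669/161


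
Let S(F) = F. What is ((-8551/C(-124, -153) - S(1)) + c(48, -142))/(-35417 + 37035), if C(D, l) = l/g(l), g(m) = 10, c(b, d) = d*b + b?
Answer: -55891/14562 ≈ -3.8381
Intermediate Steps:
c(b, d) = b + b*d (c(b, d) = b*d + b = b + b*d)
C(D, l) = l/10
((-8551/C(-124, -153) - S(1)) + c(48, -142))/(-35417 + 37035) = ((-8551/((⅒)*(-153)) - 1*1) + 48*(1 - 142))/(-35417 + 37035) = ((-8551/(-153/10) - 1) + 48*(-141))/1618 = ((-8551*(-10/153) - 1) - 6768)*(1/1618) = ((5030/9 - 1) - 6768)*(1/1618) = (5021/9 - 6768)*(1/1618) = -55891/9*1/1618 = -55891/14562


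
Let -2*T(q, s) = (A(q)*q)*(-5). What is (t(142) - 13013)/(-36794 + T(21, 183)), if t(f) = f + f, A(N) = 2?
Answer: 12729/36689 ≈ 0.34694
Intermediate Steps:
T(q, s) = 5*q (T(q, s) = -2*q*(-5)/2 = -(-5)*q = 5*q)
t(f) = 2*f
(t(142) - 13013)/(-36794 + T(21, 183)) = (2*142 - 13013)/(-36794 + 5*21) = (284 - 13013)/(-36794 + 105) = -12729/(-36689) = -12729*(-1/36689) = 12729/36689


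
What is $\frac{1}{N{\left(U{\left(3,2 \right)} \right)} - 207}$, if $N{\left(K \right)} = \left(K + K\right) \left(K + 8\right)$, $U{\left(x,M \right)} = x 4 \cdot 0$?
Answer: $- \frac{1}{207} \approx -0.0048309$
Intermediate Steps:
$U{\left(x,M \right)} = 0$ ($U{\left(x,M \right)} = 4 x 0 = 0$)
$N{\left(K \right)} = 2 K \left(8 + K\right)$
$\frac{1}{N{\left(U{\left(3,2 \right)} \right)} - 207} = \frac{1}{2 \cdot 0 \left(8 + 0\right) - 207} = \frac{1}{2 \cdot 0 \cdot 8 - 207} = \frac{1}{0 - 207} = \frac{1}{-207} = - \frac{1}{207}$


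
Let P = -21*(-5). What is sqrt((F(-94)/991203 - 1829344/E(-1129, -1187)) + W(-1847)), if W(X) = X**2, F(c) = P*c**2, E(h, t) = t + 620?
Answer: sqrt(1479477132859875479869)/20815263 ≈ 1847.9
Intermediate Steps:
E(h, t) = 620 + t
P = 105
F(c) = 105*c**2
sqrt((F(-94)/991203 - 1829344/E(-1129, -1187)) + W(-1847)) = sqrt(((105*(-94)**2)/991203 - 1829344/(620 - 1187)) + (-1847)**2) = sqrt(((105*8836)*(1/991203) - 1829344/(-567)) + 3411409) = sqrt((927780*(1/991203) - 1829344*(-1/567)) + 3411409) = sqrt((309260/330401 + 1829344/567) + 3411409) = sqrt(604592437364/187337367 + 3411409) = sqrt(639688972257467/187337367) = sqrt(1479477132859875479869)/20815263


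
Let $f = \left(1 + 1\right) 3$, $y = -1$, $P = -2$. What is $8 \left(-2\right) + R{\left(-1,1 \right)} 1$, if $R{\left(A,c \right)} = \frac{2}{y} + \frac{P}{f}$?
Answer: $- \frac{55}{3} \approx -18.333$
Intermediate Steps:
$f = 6$ ($f = 2 \cdot 3 = 6$)
$R{\left(A,c \right)} = - \frac{7}{3}$ ($R{\left(A,c \right)} = \frac{2}{-1} - \frac{2}{6} = 2 \left(-1\right) - \frac{1}{3} = -2 - \frac{1}{3} = - \frac{7}{3}$)
$8 \left(-2\right) + R{\left(-1,1 \right)} 1 = 8 \left(-2\right) - \frac{7}{3} = -16 - \frac{7}{3} = - \frac{55}{3}$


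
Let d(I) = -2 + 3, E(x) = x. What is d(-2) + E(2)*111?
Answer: 223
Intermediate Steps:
d(I) = 1
d(-2) + E(2)*111 = 1 + 2*111 = 1 + 222 = 223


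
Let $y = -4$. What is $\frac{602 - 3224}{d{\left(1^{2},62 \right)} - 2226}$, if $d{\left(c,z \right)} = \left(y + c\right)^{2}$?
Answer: $\frac{874}{739} \approx 1.1827$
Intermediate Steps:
$d{\left(c,z \right)} = \left(-4 + c\right)^{2}$
$\frac{602 - 3224}{d{\left(1^{2},62 \right)} - 2226} = \frac{602 - 3224}{\left(-4 + 1^{2}\right)^{2} - 2226} = - \frac{2622}{\left(-4 + 1\right)^{2} - 2226} = - \frac{2622}{\left(-3\right)^{2} - 2226} = - \frac{2622}{9 - 2226} = - \frac{2622}{-2217} = \left(-2622\right) \left(- \frac{1}{2217}\right) = \frac{874}{739}$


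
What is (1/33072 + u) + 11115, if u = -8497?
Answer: 86582497/33072 ≈ 2618.0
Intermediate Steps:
(1/33072 + u) + 11115 = (1/33072 - 8497) + 11115 = -281012783/33072 + 11115 = 86582497/33072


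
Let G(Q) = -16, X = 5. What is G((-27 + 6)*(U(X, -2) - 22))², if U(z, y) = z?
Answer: 256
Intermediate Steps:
G((-27 + 6)*(U(X, -2) - 22))² = (-16)² = 256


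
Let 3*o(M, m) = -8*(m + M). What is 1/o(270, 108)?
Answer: -1/1008 ≈ -0.00099206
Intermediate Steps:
o(M, m) = -8*M/3 - 8*m/3 (o(M, m) = (-8*(m + M))/3 = (-8*(M + m))/3 = (-8*M - 8*m)/3 = -8*M/3 - 8*m/3)
1/o(270, 108) = 1/(-8/3*270 - 8/3*108) = 1/(-720 - 288) = 1/(-1008) = -1/1008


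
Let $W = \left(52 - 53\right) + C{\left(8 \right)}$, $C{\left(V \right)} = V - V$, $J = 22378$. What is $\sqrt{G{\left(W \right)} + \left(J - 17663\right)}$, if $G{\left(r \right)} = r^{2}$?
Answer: $6 \sqrt{131} \approx 68.673$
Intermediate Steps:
$C{\left(V \right)} = 0$
$W = -1$ ($W = \left(52 - 53\right) + 0 = -1 + 0 = -1$)
$\sqrt{G{\left(W \right)} + \left(J - 17663\right)} = \sqrt{\left(-1\right)^{2} + \left(22378 - 17663\right)} = \sqrt{1 + 4715} = \sqrt{4716} = 6 \sqrt{131}$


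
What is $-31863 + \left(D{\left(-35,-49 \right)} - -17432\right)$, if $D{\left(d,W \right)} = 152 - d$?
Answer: $-14244$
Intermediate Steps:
$-31863 + \left(D{\left(-35,-49 \right)} - -17432\right) = -31863 + \left(\left(152 - -35\right) - -17432\right) = -31863 + \left(\left(152 + 35\right) + 17432\right) = -31863 + \left(187 + 17432\right) = -31863 + 17619 = -14244$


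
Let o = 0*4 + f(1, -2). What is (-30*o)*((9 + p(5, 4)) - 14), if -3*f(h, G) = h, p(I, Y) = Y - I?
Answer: -60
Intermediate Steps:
f(h, G) = -h/3
o = -⅓ (o = 0*4 - ⅓*1 = 0 - ⅓ = -⅓ ≈ -0.33333)
(-30*o)*((9 + p(5, 4)) - 14) = (-30*(-⅓))*((9 + (4 - 1*5)) - 14) = 10*((9 + (4 - 5)) - 14) = 10*((9 - 1) - 14) = 10*(8 - 14) = 10*(-6) = -60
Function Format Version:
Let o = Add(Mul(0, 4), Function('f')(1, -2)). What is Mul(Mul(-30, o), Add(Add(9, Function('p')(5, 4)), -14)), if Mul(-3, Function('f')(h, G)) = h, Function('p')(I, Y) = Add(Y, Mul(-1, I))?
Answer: -60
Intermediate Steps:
Function('f')(h, G) = Mul(Rational(-1, 3), h)
o = Rational(-1, 3) (o = Add(Mul(0, 4), Mul(Rational(-1, 3), 1)) = Add(0, Rational(-1, 3)) = Rational(-1, 3) ≈ -0.33333)
Mul(Mul(-30, o), Add(Add(9, Function('p')(5, 4)), -14)) = Mul(Mul(-30, Rational(-1, 3)), Add(Add(9, Add(4, Mul(-1, 5))), -14)) = Mul(10, Add(Add(9, Add(4, -5)), -14)) = Mul(10, Add(Add(9, -1), -14)) = Mul(10, Add(8, -14)) = Mul(10, -6) = -60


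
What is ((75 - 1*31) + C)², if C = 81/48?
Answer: 534361/256 ≈ 2087.3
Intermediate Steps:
C = 27/16 (C = 81*(1/48) = 27/16 ≈ 1.6875)
((75 - 1*31) + C)² = ((75 - 1*31) + 27/16)² = ((75 - 31) + 27/16)² = (44 + 27/16)² = (731/16)² = 534361/256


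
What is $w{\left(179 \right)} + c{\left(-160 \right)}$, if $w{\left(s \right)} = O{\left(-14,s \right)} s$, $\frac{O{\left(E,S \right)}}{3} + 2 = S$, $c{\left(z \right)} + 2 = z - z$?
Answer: $95047$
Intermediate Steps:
$c{\left(z \right)} = -2$ ($c{\left(z \right)} = -2 + \left(z - z\right) = -2 + 0 = -2$)
$O{\left(E,S \right)} = -6 + 3 S$
$w{\left(s \right)} = s \left(-6 + 3 s\right)$ ($w{\left(s \right)} = \left(-6 + 3 s\right) s = s \left(-6 + 3 s\right)$)
$w{\left(179 \right)} + c{\left(-160 \right)} = 3 \cdot 179 \left(-2 + 179\right) - 2 = 3 \cdot 179 \cdot 177 - 2 = 95049 - 2 = 95047$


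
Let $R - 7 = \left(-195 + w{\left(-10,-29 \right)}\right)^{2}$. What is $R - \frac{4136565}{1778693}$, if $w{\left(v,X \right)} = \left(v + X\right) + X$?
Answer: $\frac{123038730403}{1778693} \approx 69174.0$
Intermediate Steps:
$w{\left(v,X \right)} = v + 2 X$ ($w{\left(v,X \right)} = \left(X + v\right) + X = v + 2 X$)
$R = 69176$ ($R = 7 + \left(-195 + \left(-10 + 2 \left(-29\right)\right)\right)^{2} = 7 + \left(-195 - 68\right)^{2} = 7 + \left(-263\right)^{2} = 7 + 69169 = 69176$)
$R - \frac{4136565}{1778693} = 69176 - \frac{4136565}{1778693} = \frac{123038730403}{1778693}$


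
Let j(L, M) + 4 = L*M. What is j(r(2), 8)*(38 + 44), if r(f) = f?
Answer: 984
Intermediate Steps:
j(L, M) = -4 + L*M
j(r(2), 8)*(38 + 44) = (-4 + 2*8)*(38 + 44) = (-4 + 16)*82 = 12*82 = 984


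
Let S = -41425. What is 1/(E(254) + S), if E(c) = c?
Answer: -1/41171 ≈ -2.4289e-5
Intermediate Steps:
1/(E(254) + S) = 1/(254 - 41425) = 1/(-41171) = -1/41171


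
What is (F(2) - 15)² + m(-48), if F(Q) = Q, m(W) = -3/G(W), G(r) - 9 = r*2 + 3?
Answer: 4733/28 ≈ 169.04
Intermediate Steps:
G(r) = 12 + 2*r (G(r) = 9 + (r*2 + 3) = 9 + (2*r + 3) = 9 + (3 + 2*r) = 12 + 2*r)
m(W) = -3/(12 + 2*W)
(F(2) - 15)² + m(-48) = (2 - 15)² - 3/(12 + 2*(-48)) = (-13)² - 3/(12 - 96) = 169 - 3/(-84) = 169 - 3*(-1/84) = 169 + 1/28 = 4733/28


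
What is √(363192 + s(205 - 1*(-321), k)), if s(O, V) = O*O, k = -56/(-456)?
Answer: 2*√159967 ≈ 799.92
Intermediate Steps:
k = 7/57 (k = -56*(-1/456) = 7/57 ≈ 0.12281)
s(O, V) = O²
√(363192 + s(205 - 1*(-321), k)) = √(363192 + (205 - 1*(-321))²) = √(363192 + (205 + 321)²) = √(363192 + 526²) = √(363192 + 276676) = √639868 = 2*√159967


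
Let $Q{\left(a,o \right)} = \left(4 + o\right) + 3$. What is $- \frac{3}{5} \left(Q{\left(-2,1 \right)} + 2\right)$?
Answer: $-6$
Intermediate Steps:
$Q{\left(a,o \right)} = 7 + o$
$- \frac{3}{5} \left(Q{\left(-2,1 \right)} + 2\right) = - \frac{3}{5} \left(\left(7 + 1\right) + 2\right) = \left(-3\right) \frac{1}{5} \left(8 + 2\right) = \left(- \frac{3}{5}\right) 10 = -6$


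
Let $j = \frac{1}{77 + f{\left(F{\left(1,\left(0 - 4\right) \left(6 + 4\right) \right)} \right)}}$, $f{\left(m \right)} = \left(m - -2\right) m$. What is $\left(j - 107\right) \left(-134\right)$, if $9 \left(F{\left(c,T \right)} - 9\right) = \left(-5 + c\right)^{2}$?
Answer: $\frac{124677821}{8696} \approx 14337.0$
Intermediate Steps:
$F{\left(c,T \right)} = 9 + \frac{\left(-5 + c\right)^{2}}{9}$
$f{\left(m \right)} = m \left(2 + m\right)$ ($f{\left(m \right)} = \left(m + 2\right) m = \left(2 + m\right) m = m \left(2 + m\right)$)
$j = \frac{81}{17392}$ ($j = \frac{1}{77 + \left(9 + \frac{\left(-5 + 1\right)^{2}}{9}\right) \left(2 + \left(9 + \frac{\left(-5 + 1\right)^{2}}{9}\right)\right)} = \frac{1}{77 + \left(9 + \frac{\left(-4\right)^{2}}{9}\right) \left(2 + \left(9 + \frac{\left(-4\right)^{2}}{9}\right)\right)} = \frac{1}{77 + \left(9 + \frac{1}{9} \cdot 16\right) \left(2 + \left(9 + \frac{1}{9} \cdot 16\right)\right)} = \frac{1}{77 + \left(9 + \frac{16}{9}\right) \left(2 + \left(9 + \frac{16}{9}\right)\right)} = \frac{1}{77 + \frac{97 \left(2 + \frac{97}{9}\right)}{9}} = \frac{1}{77 + \frac{97}{9} \cdot \frac{115}{9}} = \frac{1}{77 + \frac{11155}{81}} = \frac{1}{\frac{17392}{81}} = \frac{81}{17392} \approx 0.0046573$)
$\left(j - 107\right) \left(-134\right) = \left(\frac{81}{17392} - 107\right) \left(-134\right) = \left(- \frac{1860863}{17392}\right) \left(-134\right) = \frac{124677821}{8696}$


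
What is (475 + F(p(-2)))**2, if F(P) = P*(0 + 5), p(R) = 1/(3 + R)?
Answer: 230400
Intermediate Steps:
F(P) = 5*P (F(P) = P*5 = 5*P)
(475 + F(p(-2)))**2 = (475 + 5/(3 - 2))**2 = (475 + 5/1)**2 = (475 + 5*1)**2 = (475 + 5)**2 = 480**2 = 230400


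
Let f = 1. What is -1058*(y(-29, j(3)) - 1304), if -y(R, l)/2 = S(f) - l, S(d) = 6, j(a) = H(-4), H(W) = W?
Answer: 1400792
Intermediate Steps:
j(a) = -4
y(R, l) = -12 + 2*l (y(R, l) = -2*(6 - l) = -12 + 2*l)
-1058*(y(-29, j(3)) - 1304) = -1058*((-12 + 2*(-4)) - 1304) = -1058*((-12 - 8) - 1304) = -1058*(-20 - 1304) = -1058*(-1324) = 1400792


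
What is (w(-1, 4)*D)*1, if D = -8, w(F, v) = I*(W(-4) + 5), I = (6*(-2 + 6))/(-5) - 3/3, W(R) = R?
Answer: 232/5 ≈ 46.400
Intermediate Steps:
I = -29/5 (I = (6*4)*(-⅕) - 3*⅓ = 24*(-⅕) - 1 = -24/5 - 1 = -29/5 ≈ -5.8000)
w(F, v) = -29/5 (w(F, v) = -29*(-4 + 5)/5 = -29/5*1 = -29/5)
(w(-1, 4)*D)*1 = -29/5*(-8)*1 = (232/5)*1 = 232/5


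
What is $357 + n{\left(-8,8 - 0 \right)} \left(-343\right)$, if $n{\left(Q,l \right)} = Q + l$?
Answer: $357$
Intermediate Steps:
$357 + n{\left(-8,8 - 0 \right)} \left(-343\right) = 357 + \left(-8 + \left(8 - 0\right)\right) \left(-343\right) = 357 + \left(-8 + \left(8 + 0\right)\right) \left(-343\right) = 357 + \left(-8 + 8\right) \left(-343\right) = 357 + 0 \left(-343\right) = 357 + 0 = 357$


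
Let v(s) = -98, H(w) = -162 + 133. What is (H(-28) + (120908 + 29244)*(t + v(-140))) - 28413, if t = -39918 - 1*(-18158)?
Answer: -3282050858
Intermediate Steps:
H(w) = -29
t = -21760 (t = -39918 + 18158 = -21760)
(H(-28) + (120908 + 29244)*(t + v(-140))) - 28413 = (-29 + (120908 + 29244)*(-21760 - 98)) - 28413 = (-29 + 150152*(-21858)) - 28413 = (-29 - 3282022416) - 28413 = -3282022445 - 28413 = -3282050858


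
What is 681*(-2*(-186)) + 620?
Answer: 253952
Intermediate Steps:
681*(-2*(-186)) + 620 = 681*372 + 620 = 253332 + 620 = 253952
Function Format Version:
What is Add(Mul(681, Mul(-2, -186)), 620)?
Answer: 253952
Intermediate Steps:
Add(Mul(681, Mul(-2, -186)), 620) = Add(Mul(681, 372), 620) = Add(253332, 620) = 253952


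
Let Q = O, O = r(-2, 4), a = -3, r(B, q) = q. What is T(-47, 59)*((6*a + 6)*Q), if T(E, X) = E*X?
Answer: 133104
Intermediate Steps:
O = 4
Q = 4
T(-47, 59)*((6*a + 6)*Q) = (-47*59)*((6*(-3) + 6)*4) = -2773*(-18 + 6)*4 = -(-33276)*4 = -2773*(-48) = 133104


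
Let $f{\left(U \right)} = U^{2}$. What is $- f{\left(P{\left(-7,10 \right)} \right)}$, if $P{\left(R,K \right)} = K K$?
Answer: $-10000$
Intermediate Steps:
$P{\left(R,K \right)} = K^{2}$
$- f{\left(P{\left(-7,10 \right)} \right)} = - \left(10^{2}\right)^{2} = - 100^{2} = \left(-1\right) 10000 = -10000$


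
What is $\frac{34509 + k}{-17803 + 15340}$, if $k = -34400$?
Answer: $- \frac{109}{2463} \approx -0.044255$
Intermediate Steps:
$\frac{34509 + k}{-17803 + 15340} = \frac{34509 - 34400}{-17803 + 15340} = \frac{109}{-2463} = 109 \left(- \frac{1}{2463}\right) = - \frac{109}{2463}$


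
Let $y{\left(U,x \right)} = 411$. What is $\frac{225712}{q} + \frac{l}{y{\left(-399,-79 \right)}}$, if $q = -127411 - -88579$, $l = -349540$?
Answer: $- \frac{284710519}{332499} \approx -856.27$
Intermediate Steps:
$q = -38832$ ($q = -127411 + 88579 = -38832$)
$\frac{225712}{q} + \frac{l}{y{\left(-399,-79 \right)}} = \frac{225712}{-38832} - \frac{349540}{411} = 225712 \left(- \frac{1}{38832}\right) - \frac{349540}{411} = - \frac{14107}{2427} - \frac{349540}{411} = - \frac{284710519}{332499}$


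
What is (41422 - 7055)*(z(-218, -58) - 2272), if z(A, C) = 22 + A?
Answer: -84817756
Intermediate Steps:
(41422 - 7055)*(z(-218, -58) - 2272) = (41422 - 7055)*((22 - 218) - 2272) = 34367*(-196 - 2272) = 34367*(-2468) = -84817756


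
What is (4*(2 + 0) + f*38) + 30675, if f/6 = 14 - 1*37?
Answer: 25439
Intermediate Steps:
f = -138 (f = 6*(14 - 1*37) = 6*(14 - 37) = 6*(-23) = -138)
(4*(2 + 0) + f*38) + 30675 = (4*(2 + 0) - 138*38) + 30675 = (4*2 - 5244) + 30675 = (8 - 5244) + 30675 = -5236 + 30675 = 25439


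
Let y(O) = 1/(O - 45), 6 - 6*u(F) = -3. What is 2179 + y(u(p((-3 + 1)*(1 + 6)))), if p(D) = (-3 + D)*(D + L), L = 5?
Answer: 189571/87 ≈ 2179.0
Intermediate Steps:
p(D) = (-3 + D)*(5 + D) (p(D) = (-3 + D)*(D + 5) = (-3 + D)*(5 + D))
u(F) = 3/2 (u(F) = 1 - ⅙*(-3) = 1 + ½ = 3/2)
y(O) = 1/(-45 + O)
2179 + y(u(p((-3 + 1)*(1 + 6)))) = 2179 + 1/(-45 + 3/2) = 2179 + 1/(-87/2) = 2179 - 2/87 = 189571/87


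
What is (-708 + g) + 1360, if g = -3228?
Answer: -2576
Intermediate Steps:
(-708 + g) + 1360 = (-708 - 3228) + 1360 = -3936 + 1360 = -2576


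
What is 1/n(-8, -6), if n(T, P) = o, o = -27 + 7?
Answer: -1/20 ≈ -0.050000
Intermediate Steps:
o = -20
n(T, P) = -20
1/n(-8, -6) = 1/(-20) = -1/20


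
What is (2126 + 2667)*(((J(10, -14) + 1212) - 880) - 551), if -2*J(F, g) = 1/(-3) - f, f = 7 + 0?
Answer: -3096278/3 ≈ -1.0321e+6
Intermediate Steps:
f = 7
J(F, g) = 11/3 (J(F, g) = -(1/(-3) - 1*7)/2 = -(-⅓ - 7)/2 = -½*(-22/3) = 11/3)
(2126 + 2667)*(((J(10, -14) + 1212) - 880) - 551) = (2126 + 2667)*(((11/3 + 1212) - 880) - 551) = 4793*((3647/3 - 880) - 551) = 4793*(1007/3 - 551) = 4793*(-646/3) = -3096278/3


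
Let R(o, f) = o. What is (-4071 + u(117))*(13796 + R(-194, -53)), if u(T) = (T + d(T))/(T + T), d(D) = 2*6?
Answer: -719761165/13 ≈ -5.5366e+7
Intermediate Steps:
d(D) = 12
u(T) = (12 + T)/(2*T) (u(T) = (T + 12)/(T + T) = (12 + T)/((2*T)) = (12 + T)*(1/(2*T)) = (12 + T)/(2*T))
(-4071 + u(117))*(13796 + R(-194, -53)) = (-4071 + (1/2)*(12 + 117)/117)*(13796 - 194) = (-4071 + (1/2)*(1/117)*129)*13602 = (-4071 + 43/78)*13602 = -317495/78*13602 = -719761165/13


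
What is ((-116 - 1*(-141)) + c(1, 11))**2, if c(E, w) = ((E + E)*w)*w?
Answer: 71289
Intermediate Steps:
c(E, w) = 2*E*w**2 (c(E, w) = ((2*E)*w)*w = (2*E*w)*w = 2*E*w**2)
((-116 - 1*(-141)) + c(1, 11))**2 = ((-116 - 1*(-141)) + 2*1*11**2)**2 = ((-116 + 141) + 2*1*121)**2 = (25 + 242)**2 = 267**2 = 71289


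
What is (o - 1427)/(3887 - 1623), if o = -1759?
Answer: -1593/1132 ≈ -1.4072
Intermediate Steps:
(o - 1427)/(3887 - 1623) = (-1759 - 1427)/(3887 - 1623) = -3186/2264 = -3186*1/2264 = -1593/1132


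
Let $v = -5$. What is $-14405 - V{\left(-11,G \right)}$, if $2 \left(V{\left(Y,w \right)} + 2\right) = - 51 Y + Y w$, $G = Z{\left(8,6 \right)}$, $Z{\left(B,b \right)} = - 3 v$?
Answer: $-14601$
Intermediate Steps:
$Z{\left(B,b \right)} = 15$ ($Z{\left(B,b \right)} = \left(-3\right) \left(-5\right) = 15$)
$G = 15$
$V{\left(Y,w \right)} = -2 - \frac{51 Y}{2} + \frac{Y w}{2}$ ($V{\left(Y,w \right)} = -2 + \frac{- 51 Y + Y w}{2} = -2 + \left(- \frac{51 Y}{2} + \frac{Y w}{2}\right) = -2 - \frac{51 Y}{2} + \frac{Y w}{2}$)
$-14405 - V{\left(-11,G \right)} = -14405 - \left(-2 - - \frac{561}{2} + \frac{1}{2} \left(-11\right) 15\right) = -14405 - \left(-2 + \frac{561}{2} - \frac{165}{2}\right) = -14405 - 196 = -14601$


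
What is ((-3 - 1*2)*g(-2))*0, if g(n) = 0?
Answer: 0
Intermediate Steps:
((-3 - 1*2)*g(-2))*0 = ((-3 - 1*2)*0)*0 = ((-3 - 2)*0)*0 = -5*0*0 = 0*0 = 0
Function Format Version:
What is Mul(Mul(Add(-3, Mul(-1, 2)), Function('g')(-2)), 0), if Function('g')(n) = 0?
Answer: 0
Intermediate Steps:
Mul(Mul(Add(-3, Mul(-1, 2)), Function('g')(-2)), 0) = Mul(Mul(Add(-3, Mul(-1, 2)), 0), 0) = Mul(Mul(Add(-3, -2), 0), 0) = Mul(Mul(-5, 0), 0) = Mul(0, 0) = 0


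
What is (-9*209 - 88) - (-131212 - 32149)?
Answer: 161392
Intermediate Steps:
(-9*209 - 88) - (-131212 - 32149) = (-1881 - 88) - 1*(-163361) = -1969 + 163361 = 161392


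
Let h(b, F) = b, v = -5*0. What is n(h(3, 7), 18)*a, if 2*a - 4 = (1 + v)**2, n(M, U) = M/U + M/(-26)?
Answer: 5/39 ≈ 0.12821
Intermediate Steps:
v = 0
n(M, U) = -M/26 + M/U (n(M, U) = M/U + M*(-1/26) = M/U - M/26 = -M/26 + M/U)
a = 5/2 (a = 2 + (1 + 0)**2/2 = 2 + (1/2)*1**2 = 2 + (1/2)*1 = 2 + 1/2 = 5/2 ≈ 2.5000)
n(h(3, 7), 18)*a = (-1/26*3 + 3/18)*(5/2) = (-3/26 + 3*(1/18))*(5/2) = (-3/26 + 1/6)*(5/2) = (2/39)*(5/2) = 5/39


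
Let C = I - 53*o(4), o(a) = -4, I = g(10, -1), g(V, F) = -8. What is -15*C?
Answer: -3060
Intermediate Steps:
I = -8
C = 204 (C = -8 - 53*(-4) = -8 + 212 = 204)
-15*C = -15*204 = -3060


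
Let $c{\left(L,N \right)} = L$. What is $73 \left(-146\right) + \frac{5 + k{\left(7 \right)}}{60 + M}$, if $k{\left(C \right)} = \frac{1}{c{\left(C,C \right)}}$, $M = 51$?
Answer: $- \frac{2760410}{259} \approx -10658.0$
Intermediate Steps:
$k{\left(C \right)} = \frac{1}{C}$
$73 \left(-146\right) + \frac{5 + k{\left(7 \right)}}{60 + M} = 73 \left(-146\right) + \frac{5 + \frac{1}{7}}{60 + 51} = -10658 + \frac{5 + \frac{1}{7}}{111} = -10658 + \frac{36}{7} \cdot \frac{1}{111} = -10658 + \frac{12}{259} = - \frac{2760410}{259}$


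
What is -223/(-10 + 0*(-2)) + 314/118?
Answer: 14727/590 ≈ 24.961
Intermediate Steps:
-223/(-10 + 0*(-2)) + 314/118 = -223/(-10 + 0) + 314*(1/118) = -223/(-10) + 157/59 = -223*(-⅒) + 157/59 = 223/10 + 157/59 = 14727/590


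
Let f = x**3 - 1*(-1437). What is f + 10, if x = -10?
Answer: 447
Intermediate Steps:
f = 437 (f = (-10)**3 - 1*(-1437) = -1000 + 1437 = 437)
f + 10 = 437 + 10 = 447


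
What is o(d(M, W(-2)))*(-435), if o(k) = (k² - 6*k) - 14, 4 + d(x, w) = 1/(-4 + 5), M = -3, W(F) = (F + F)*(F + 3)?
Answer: -5655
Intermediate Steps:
W(F) = 2*F*(3 + F) (W(F) = (2*F)*(3 + F) = 2*F*(3 + F))
d(x, w) = -3 (d(x, w) = -4 + 1/(-4 + 5) = -4 + 1/1 = -4 + 1 = -3)
o(k) = -14 + k² - 6*k
o(d(M, W(-2)))*(-435) = (-14 + (-3)² - 6*(-3))*(-435) = (-14 + 9 + 18)*(-435) = 13*(-435) = -5655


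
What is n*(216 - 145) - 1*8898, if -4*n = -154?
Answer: -12329/2 ≈ -6164.5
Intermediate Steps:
n = 77/2 (n = -¼*(-154) = 77/2 ≈ 38.500)
n*(216 - 145) - 1*8898 = 77*(216 - 145)/2 - 1*8898 = (77/2)*71 - 8898 = 5467/2 - 8898 = -12329/2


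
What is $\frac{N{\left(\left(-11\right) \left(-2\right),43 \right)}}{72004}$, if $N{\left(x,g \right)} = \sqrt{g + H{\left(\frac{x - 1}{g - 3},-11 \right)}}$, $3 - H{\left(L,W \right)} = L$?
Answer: $\frac{\sqrt{18190}}{1440080} \approx 9.3655 \cdot 10^{-5}$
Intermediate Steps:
$H{\left(L,W \right)} = 3 - L$
$N{\left(x,g \right)} = \sqrt{3 + g - \frac{-1 + x}{-3 + g}}$ ($N{\left(x,g \right)} = \sqrt{g + \left(3 - \frac{x - 1}{g - 3}\right)} = \sqrt{g + \left(3 - \frac{-1 + x}{-3 + g}\right)} = \sqrt{3 + g - \frac{-1 + x}{-3 + g}}$)
$\frac{N{\left(\left(-11\right) \left(-2\right),43 \right)}}{72004} = \frac{\sqrt{\frac{-8 + 43^{2} - \left(-11\right) \left(-2\right)}{-3 + 43}}}{72004} = \sqrt{\frac{-8 + 1849 - 22}{40}} \cdot \frac{1}{72004} = \sqrt{\frac{1}{40} \cdot 1819} \cdot \frac{1}{72004} = \sqrt{\frac{1819}{40}} \cdot \frac{1}{72004} = \frac{\sqrt{18190}}{20} \cdot \frac{1}{72004} = \frac{\sqrt{18190}}{1440080}$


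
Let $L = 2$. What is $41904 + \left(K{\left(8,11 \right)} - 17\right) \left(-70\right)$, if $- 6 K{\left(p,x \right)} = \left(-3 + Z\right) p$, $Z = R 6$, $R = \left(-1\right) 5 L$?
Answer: $37214$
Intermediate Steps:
$R = -10$ ($R = \left(-1\right) 5 \cdot 2 = \left(-5\right) 2 = -10$)
$Z = -60$ ($Z = \left(-10\right) 6 = -60$)
$K{\left(p,x \right)} = \frac{21 p}{2}$ ($K{\left(p,x \right)} = - \frac{\left(-3 - 60\right) p}{6} = - \frac{\left(-63\right) p}{6} = \frac{21 p}{2}$)
$41904 + \left(K{\left(8,11 \right)} - 17\right) \left(-70\right) = 41904 + \left(\frac{21}{2} \cdot 8 - 17\right) \left(-70\right) = 41904 + \left(84 - 17\right) \left(-70\right) = 41904 + 67 \left(-70\right) = 41904 - 4690 = 37214$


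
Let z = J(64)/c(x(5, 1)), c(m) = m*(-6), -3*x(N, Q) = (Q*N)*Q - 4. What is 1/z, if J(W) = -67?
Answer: -2/67 ≈ -0.029851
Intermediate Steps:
x(N, Q) = 4/3 - N*Q**2/3 (x(N, Q) = -((Q*N)*Q - 4)/3 = -((N*Q)*Q - 4)/3 = -(N*Q**2 - 4)/3 = -(-4 + N*Q**2)/3 = 4/3 - N*Q**2/3)
c(m) = -6*m
z = -67/2 (z = -67*(-1/(6*(4/3 - 1/3*5*1**2))) = -67*(-1/(6*(4/3 - 1/3*5*1))) = -67*(-1/(6*(4/3 - 5/3))) = -67/((-6*(-1/3))) = -67/2 ≈ -33.500)
1/z = 1/(-67/2) = -2/67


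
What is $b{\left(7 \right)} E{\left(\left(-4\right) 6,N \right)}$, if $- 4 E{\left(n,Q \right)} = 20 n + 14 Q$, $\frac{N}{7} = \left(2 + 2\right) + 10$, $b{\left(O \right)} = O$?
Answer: $-1561$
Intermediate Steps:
$N = 98$ ($N = 7 \left(\left(2 + 2\right) + 10\right) = 7 \left(4 + 10\right) = 7 \cdot 14 = 98$)
$E{\left(n,Q \right)} = - 5 n - \frac{7 Q}{2}$ ($E{\left(n,Q \right)} = - \frac{20 n + 14 Q}{4} = - \frac{14 Q + 20 n}{4} = - 5 n - \frac{7 Q}{2}$)
$b{\left(7 \right)} E{\left(\left(-4\right) 6,N \right)} = 7 \left(- 5 \left(\left(-4\right) 6\right) - 343\right) = 7 \left(\left(-5\right) \left(-24\right) - 343\right) = 7 \left(120 - 343\right) = 7 \left(-223\right) = -1561$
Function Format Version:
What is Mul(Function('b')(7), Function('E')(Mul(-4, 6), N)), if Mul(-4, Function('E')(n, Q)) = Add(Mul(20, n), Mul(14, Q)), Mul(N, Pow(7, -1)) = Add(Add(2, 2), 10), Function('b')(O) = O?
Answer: -1561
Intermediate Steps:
N = 98 (N = Mul(7, Add(Add(2, 2), 10)) = Mul(7, Add(4, 10)) = Mul(7, 14) = 98)
Function('E')(n, Q) = Add(Mul(-5, n), Mul(Rational(-7, 2), Q)) (Function('E')(n, Q) = Mul(Rational(-1, 4), Add(Mul(20, n), Mul(14, Q))) = Mul(Rational(-1, 4), Add(Mul(14, Q), Mul(20, n))) = Add(Mul(-5, n), Mul(Rational(-7, 2), Q)))
Mul(Function('b')(7), Function('E')(Mul(-4, 6), N)) = Mul(7, Add(Mul(-5, Mul(-4, 6)), Mul(Rational(-7, 2), 98))) = Mul(7, Add(Mul(-5, -24), -343)) = Mul(7, Add(120, -343)) = Mul(7, -223) = -1561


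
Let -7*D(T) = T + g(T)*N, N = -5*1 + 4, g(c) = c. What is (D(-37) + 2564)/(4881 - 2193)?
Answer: 641/672 ≈ 0.95387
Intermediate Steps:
N = -1 (N = -5 + 4 = -1)
D(T) = 0 (D(T) = -(T + T*(-1))/7 = -(T - T)/7 = -1/7*0 = 0)
(D(-37) + 2564)/(4881 - 2193) = (0 + 2564)/(4881 - 2193) = 2564/2688 = 2564*(1/2688) = 641/672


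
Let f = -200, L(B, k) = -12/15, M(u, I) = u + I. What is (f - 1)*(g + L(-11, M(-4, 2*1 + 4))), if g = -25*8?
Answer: 201804/5 ≈ 40361.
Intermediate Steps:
M(u, I) = I + u
g = -200
L(B, k) = -4/5 (L(B, k) = -12*1/15 = -4/5)
(f - 1)*(g + L(-11, M(-4, 2*1 + 4))) = (-200 - 1)*(-200 - 4/5) = -201*(-1004/5) = 201804/5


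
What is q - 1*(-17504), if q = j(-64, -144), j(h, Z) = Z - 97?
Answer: 17263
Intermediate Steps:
j(h, Z) = -97 + Z
q = -241 (q = -97 - 144 = -241)
q - 1*(-17504) = -241 - 1*(-17504) = -241 + 17504 = 17263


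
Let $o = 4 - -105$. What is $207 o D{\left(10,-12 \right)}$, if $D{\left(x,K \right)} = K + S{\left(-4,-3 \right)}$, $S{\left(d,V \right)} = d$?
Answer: $-361008$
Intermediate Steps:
$o = 109$ ($o = 4 + 105 = 109$)
$D{\left(x,K \right)} = -4 + K$ ($D{\left(x,K \right)} = K - 4 = -4 + K$)
$207 o D{\left(10,-12 \right)} = 207 \cdot 109 \left(-4 - 12\right) = 22563 \left(-16\right) = -361008$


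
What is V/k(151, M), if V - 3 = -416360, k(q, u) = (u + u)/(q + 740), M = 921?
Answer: -123658029/614 ≈ -2.0140e+5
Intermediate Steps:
k(q, u) = 2*u/(740 + q) (k(q, u) = (2*u)/(740 + q) = 2*u/(740 + q))
V = -416357 (V = 3 - 416360 = -416357)
V/k(151, M) = -416357/(2*921/(740 + 151)) = -416357/(2*921/891) = -416357/(2*921*(1/891)) = -416357/614/297 = -416357*297/614 = -123658029/614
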